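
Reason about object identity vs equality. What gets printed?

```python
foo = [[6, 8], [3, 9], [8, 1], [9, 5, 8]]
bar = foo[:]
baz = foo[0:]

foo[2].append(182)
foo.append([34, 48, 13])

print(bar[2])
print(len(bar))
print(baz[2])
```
[8, 1, 182]
4
[8, 1, 182]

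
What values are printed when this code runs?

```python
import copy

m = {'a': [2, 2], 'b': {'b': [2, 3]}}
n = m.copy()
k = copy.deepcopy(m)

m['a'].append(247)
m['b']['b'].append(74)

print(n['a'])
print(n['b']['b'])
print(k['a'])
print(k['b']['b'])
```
[2, 2, 247]
[2, 3, 74]
[2, 2]
[2, 3]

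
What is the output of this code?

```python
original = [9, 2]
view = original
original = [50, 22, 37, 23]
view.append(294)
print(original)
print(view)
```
[50, 22, 37, 23]
[9, 2, 294]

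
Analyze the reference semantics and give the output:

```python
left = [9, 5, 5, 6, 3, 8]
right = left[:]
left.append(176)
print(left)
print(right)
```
[9, 5, 5, 6, 3, 8, 176]
[9, 5, 5, 6, 3, 8]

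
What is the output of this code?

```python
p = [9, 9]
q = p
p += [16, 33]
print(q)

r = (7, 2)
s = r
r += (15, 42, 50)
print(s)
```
[9, 9, 16, 33]
(7, 2)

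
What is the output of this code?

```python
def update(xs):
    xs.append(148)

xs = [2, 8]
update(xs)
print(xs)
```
[2, 8, 148]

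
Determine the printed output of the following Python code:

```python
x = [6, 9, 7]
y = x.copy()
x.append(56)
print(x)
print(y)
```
[6, 9, 7, 56]
[6, 9, 7]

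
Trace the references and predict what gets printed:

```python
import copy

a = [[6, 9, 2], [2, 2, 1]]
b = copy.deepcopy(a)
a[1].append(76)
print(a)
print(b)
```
[[6, 9, 2], [2, 2, 1, 76]]
[[6, 9, 2], [2, 2, 1]]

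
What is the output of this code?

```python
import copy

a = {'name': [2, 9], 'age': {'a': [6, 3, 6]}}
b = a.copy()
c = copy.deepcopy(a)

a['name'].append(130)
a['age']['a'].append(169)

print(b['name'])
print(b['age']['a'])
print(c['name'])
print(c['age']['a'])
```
[2, 9, 130]
[6, 3, 6, 169]
[2, 9]
[6, 3, 6]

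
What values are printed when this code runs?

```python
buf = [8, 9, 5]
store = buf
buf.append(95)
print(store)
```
[8, 9, 5, 95]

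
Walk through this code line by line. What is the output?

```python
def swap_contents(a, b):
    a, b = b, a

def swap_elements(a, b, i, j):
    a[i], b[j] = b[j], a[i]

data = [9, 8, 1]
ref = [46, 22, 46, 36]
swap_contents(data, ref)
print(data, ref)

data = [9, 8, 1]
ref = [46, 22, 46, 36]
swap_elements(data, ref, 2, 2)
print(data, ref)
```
[9, 8, 1] [46, 22, 46, 36]
[9, 8, 46] [46, 22, 1, 36]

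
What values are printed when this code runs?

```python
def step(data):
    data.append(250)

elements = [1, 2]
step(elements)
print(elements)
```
[1, 2, 250]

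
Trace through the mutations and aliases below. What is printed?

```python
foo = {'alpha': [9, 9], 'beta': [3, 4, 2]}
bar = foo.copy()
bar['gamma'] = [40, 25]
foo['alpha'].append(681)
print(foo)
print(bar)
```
{'alpha': [9, 9, 681], 'beta': [3, 4, 2]}
{'alpha': [9, 9, 681], 'beta': [3, 4, 2], 'gamma': [40, 25]}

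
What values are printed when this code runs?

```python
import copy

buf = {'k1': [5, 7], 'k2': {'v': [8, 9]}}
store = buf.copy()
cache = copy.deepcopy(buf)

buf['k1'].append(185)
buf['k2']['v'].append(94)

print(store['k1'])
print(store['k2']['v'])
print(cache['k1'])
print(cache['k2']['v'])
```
[5, 7, 185]
[8, 9, 94]
[5, 7]
[8, 9]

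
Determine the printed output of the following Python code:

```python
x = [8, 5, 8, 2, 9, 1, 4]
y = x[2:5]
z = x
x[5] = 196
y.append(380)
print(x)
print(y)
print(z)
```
[8, 5, 8, 2, 9, 196, 4]
[8, 2, 9, 380]
[8, 5, 8, 2, 9, 196, 4]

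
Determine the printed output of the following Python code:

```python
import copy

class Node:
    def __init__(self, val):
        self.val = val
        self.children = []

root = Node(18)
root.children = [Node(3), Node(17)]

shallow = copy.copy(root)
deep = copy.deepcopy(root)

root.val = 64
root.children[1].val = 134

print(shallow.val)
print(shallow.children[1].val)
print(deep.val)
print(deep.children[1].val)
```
18
134
18
17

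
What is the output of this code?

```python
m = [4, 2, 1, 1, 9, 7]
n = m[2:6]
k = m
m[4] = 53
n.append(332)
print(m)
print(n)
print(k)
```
[4, 2, 1, 1, 53, 7]
[1, 1, 9, 7, 332]
[4, 2, 1, 1, 53, 7]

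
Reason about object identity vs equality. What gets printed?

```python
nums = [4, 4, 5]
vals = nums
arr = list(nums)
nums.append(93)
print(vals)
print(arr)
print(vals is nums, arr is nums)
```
[4, 4, 5, 93]
[4, 4, 5]
True False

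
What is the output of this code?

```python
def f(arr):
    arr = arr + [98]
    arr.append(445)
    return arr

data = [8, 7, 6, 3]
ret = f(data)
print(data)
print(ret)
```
[8, 7, 6, 3]
[8, 7, 6, 3, 98, 445]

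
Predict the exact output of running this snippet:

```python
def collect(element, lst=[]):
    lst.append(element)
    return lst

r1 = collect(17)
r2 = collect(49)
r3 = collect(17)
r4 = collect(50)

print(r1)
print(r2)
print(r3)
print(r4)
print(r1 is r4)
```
[17, 49, 17, 50]
[17, 49, 17, 50]
[17, 49, 17, 50]
[17, 49, 17, 50]
True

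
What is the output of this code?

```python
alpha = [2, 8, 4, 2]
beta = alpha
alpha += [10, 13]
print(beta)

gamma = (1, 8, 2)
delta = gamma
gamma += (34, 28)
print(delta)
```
[2, 8, 4, 2, 10, 13]
(1, 8, 2)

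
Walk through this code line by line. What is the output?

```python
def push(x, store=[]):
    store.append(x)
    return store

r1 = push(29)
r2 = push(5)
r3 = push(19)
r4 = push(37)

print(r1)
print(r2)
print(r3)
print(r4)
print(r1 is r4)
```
[29, 5, 19, 37]
[29, 5, 19, 37]
[29, 5, 19, 37]
[29, 5, 19, 37]
True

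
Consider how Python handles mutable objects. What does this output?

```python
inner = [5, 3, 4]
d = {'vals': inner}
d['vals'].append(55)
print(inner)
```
[5, 3, 4, 55]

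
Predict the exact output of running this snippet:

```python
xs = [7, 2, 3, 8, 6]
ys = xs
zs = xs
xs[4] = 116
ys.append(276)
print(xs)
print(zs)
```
[7, 2, 3, 8, 116, 276]
[7, 2, 3, 8, 116, 276]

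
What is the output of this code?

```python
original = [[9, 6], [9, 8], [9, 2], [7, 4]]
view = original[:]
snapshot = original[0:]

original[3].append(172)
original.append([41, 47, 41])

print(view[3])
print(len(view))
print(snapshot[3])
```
[7, 4, 172]
4
[7, 4, 172]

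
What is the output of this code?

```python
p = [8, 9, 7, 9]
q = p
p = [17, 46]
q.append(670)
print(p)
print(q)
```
[17, 46]
[8, 9, 7, 9, 670]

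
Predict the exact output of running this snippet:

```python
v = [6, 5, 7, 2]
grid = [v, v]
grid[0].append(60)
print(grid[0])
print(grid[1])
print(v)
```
[6, 5, 7, 2, 60]
[6, 5, 7, 2, 60]
[6, 5, 7, 2, 60]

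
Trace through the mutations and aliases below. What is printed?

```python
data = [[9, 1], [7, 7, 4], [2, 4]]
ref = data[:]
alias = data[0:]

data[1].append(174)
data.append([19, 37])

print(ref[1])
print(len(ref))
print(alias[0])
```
[7, 7, 4, 174]
3
[9, 1]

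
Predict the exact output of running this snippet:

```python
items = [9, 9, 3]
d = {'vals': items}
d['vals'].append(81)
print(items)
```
[9, 9, 3, 81]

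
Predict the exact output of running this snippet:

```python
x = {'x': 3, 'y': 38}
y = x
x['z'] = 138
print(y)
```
{'x': 3, 'y': 38, 'z': 138}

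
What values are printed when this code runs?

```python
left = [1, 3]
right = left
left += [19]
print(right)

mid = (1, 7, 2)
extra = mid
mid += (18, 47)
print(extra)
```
[1, 3, 19]
(1, 7, 2)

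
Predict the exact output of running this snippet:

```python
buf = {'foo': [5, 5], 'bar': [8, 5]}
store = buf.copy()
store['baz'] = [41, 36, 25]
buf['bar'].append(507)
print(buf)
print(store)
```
{'foo': [5, 5], 'bar': [8, 5, 507]}
{'foo': [5, 5], 'bar': [8, 5, 507], 'baz': [41, 36, 25]}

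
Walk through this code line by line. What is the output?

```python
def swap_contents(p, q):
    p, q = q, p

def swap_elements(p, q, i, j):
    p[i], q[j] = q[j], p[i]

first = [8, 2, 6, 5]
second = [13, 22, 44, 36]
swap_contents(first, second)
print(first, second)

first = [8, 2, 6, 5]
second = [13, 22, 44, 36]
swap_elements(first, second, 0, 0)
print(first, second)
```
[8, 2, 6, 5] [13, 22, 44, 36]
[13, 2, 6, 5] [8, 22, 44, 36]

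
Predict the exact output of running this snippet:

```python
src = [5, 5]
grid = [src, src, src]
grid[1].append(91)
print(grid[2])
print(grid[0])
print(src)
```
[5, 5, 91]
[5, 5, 91]
[5, 5, 91]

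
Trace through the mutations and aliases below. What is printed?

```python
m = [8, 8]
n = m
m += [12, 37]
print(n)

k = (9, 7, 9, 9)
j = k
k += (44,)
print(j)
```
[8, 8, 12, 37]
(9, 7, 9, 9)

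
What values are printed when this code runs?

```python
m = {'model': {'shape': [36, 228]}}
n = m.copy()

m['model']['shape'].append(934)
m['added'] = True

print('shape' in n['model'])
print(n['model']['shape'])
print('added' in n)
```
True
[36, 228, 934]
False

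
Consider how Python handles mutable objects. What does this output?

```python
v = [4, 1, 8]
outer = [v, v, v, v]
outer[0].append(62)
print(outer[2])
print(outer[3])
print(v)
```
[4, 1, 8, 62]
[4, 1, 8, 62]
[4, 1, 8, 62]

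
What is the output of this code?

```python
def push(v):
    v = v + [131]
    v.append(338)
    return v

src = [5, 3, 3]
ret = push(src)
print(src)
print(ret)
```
[5, 3, 3]
[5, 3, 3, 131, 338]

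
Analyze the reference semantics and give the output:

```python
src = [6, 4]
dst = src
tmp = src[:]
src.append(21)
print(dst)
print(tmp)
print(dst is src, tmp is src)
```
[6, 4, 21]
[6, 4]
True False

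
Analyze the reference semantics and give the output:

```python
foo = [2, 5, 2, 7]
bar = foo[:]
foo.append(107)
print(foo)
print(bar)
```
[2, 5, 2, 7, 107]
[2, 5, 2, 7]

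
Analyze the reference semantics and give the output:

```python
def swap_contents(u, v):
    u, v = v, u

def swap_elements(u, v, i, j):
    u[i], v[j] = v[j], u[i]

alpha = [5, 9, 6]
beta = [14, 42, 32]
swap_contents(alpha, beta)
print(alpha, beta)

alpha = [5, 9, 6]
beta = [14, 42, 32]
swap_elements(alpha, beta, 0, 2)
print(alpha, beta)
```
[5, 9, 6] [14, 42, 32]
[32, 9, 6] [14, 42, 5]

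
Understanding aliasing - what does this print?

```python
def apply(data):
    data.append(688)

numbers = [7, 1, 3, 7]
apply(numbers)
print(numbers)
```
[7, 1, 3, 7, 688]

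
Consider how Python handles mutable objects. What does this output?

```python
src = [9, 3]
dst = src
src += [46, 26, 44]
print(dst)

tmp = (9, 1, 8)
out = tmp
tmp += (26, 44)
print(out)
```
[9, 3, 46, 26, 44]
(9, 1, 8)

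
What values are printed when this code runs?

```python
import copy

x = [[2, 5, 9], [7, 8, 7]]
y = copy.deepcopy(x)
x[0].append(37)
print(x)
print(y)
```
[[2, 5, 9, 37], [7, 8, 7]]
[[2, 5, 9], [7, 8, 7]]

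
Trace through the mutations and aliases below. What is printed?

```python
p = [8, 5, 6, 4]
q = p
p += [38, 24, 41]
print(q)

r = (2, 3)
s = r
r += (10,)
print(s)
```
[8, 5, 6, 4, 38, 24, 41]
(2, 3)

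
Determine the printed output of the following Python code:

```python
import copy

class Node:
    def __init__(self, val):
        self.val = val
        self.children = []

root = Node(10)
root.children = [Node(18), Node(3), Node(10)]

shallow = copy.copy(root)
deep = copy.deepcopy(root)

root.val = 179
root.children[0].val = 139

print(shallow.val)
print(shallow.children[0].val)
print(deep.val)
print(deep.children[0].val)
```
10
139
10
18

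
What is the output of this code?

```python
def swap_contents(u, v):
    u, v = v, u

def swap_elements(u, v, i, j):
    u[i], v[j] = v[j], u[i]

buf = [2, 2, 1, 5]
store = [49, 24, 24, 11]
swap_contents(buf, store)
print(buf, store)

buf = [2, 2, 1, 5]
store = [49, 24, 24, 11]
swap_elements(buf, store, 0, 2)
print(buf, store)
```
[2, 2, 1, 5] [49, 24, 24, 11]
[24, 2, 1, 5] [49, 24, 2, 11]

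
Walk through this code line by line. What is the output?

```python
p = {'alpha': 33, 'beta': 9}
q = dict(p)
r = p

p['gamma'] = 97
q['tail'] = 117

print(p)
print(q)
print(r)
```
{'alpha': 33, 'beta': 9, 'gamma': 97}
{'alpha': 33, 'beta': 9, 'tail': 117}
{'alpha': 33, 'beta': 9, 'gamma': 97}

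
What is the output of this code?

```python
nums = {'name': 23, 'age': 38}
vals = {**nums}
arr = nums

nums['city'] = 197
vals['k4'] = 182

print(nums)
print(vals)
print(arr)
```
{'name': 23, 'age': 38, 'city': 197}
{'name': 23, 'age': 38, 'k4': 182}
{'name': 23, 'age': 38, 'city': 197}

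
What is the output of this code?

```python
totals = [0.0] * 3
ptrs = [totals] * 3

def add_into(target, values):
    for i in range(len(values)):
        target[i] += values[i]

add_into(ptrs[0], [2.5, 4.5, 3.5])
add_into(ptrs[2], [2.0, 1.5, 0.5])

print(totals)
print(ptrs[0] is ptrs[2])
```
[4.5, 6.0, 4.0]
True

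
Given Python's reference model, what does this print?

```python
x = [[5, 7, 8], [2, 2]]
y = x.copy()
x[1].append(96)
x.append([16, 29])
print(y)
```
[[5, 7, 8], [2, 2, 96]]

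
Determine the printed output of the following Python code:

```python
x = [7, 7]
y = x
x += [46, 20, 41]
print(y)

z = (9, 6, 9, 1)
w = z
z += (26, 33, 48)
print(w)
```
[7, 7, 46, 20, 41]
(9, 6, 9, 1)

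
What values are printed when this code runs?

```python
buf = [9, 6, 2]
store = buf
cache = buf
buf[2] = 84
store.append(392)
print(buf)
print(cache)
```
[9, 6, 84, 392]
[9, 6, 84, 392]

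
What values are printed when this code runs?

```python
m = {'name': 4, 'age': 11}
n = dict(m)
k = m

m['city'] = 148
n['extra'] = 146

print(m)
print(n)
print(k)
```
{'name': 4, 'age': 11, 'city': 148}
{'name': 4, 'age': 11, 'extra': 146}
{'name': 4, 'age': 11, 'city': 148}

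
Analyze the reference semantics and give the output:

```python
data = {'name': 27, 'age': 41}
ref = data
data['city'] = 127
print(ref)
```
{'name': 27, 'age': 41, 'city': 127}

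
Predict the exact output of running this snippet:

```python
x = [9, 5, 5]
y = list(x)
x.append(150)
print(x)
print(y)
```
[9, 5, 5, 150]
[9, 5, 5]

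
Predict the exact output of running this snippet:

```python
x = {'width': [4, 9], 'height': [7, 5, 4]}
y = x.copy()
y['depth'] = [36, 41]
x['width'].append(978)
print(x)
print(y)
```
{'width': [4, 9, 978], 'height': [7, 5, 4]}
{'width': [4, 9, 978], 'height': [7, 5, 4], 'depth': [36, 41]}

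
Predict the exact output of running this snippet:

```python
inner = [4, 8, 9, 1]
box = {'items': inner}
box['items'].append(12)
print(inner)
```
[4, 8, 9, 1, 12]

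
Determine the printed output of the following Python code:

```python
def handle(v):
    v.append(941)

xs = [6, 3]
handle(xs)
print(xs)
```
[6, 3, 941]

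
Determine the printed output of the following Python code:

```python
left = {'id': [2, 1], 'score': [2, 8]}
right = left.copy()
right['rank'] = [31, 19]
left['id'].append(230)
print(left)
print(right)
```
{'id': [2, 1, 230], 'score': [2, 8]}
{'id': [2, 1, 230], 'score': [2, 8], 'rank': [31, 19]}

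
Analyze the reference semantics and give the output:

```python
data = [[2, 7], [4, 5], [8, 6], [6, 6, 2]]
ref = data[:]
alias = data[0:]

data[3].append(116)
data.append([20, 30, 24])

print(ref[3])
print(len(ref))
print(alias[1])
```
[6, 6, 2, 116]
4
[4, 5]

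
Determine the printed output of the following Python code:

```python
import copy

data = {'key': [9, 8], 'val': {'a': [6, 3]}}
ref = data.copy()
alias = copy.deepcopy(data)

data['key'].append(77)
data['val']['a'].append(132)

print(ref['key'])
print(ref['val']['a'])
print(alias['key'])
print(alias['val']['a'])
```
[9, 8, 77]
[6, 3, 132]
[9, 8]
[6, 3]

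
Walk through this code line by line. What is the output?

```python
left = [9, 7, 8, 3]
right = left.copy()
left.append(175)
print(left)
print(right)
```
[9, 7, 8, 3, 175]
[9, 7, 8, 3]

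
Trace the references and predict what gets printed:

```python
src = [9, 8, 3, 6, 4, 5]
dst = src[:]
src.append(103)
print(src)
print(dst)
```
[9, 8, 3, 6, 4, 5, 103]
[9, 8, 3, 6, 4, 5]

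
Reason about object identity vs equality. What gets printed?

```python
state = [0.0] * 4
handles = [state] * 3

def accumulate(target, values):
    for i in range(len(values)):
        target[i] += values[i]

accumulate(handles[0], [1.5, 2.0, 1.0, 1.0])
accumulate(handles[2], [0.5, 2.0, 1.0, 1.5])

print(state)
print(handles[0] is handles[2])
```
[2.0, 4.0, 2.0, 2.5]
True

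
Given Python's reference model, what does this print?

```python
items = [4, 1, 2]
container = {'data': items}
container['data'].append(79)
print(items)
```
[4, 1, 2, 79]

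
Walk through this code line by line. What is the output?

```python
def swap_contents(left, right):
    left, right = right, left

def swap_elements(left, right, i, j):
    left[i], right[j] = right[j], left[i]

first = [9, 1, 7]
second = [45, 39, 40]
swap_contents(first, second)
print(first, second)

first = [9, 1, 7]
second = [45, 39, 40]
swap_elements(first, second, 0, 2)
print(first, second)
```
[9, 1, 7] [45, 39, 40]
[40, 1, 7] [45, 39, 9]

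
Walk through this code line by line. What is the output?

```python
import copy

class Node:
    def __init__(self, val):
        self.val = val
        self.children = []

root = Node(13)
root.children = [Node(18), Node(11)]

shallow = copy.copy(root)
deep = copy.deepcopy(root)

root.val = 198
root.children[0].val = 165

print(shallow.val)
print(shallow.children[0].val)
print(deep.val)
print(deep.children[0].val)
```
13
165
13
18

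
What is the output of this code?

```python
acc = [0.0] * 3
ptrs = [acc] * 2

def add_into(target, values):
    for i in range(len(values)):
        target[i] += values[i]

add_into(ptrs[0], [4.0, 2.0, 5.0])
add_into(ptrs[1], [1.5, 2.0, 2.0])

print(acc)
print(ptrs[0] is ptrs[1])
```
[5.5, 4.0, 7.0]
True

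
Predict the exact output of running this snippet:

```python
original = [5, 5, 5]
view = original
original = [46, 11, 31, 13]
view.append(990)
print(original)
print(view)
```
[46, 11, 31, 13]
[5, 5, 5, 990]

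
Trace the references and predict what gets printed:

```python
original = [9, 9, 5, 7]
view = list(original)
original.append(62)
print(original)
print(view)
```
[9, 9, 5, 7, 62]
[9, 9, 5, 7]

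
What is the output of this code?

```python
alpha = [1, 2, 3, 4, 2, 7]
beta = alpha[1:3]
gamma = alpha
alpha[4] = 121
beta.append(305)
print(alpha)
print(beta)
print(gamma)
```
[1, 2, 3, 4, 121, 7]
[2, 3, 305]
[1, 2, 3, 4, 121, 7]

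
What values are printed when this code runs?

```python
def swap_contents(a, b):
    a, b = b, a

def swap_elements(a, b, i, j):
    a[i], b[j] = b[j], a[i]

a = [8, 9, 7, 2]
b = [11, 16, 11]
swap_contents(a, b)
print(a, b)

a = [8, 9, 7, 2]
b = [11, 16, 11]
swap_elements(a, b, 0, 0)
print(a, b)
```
[8, 9, 7, 2] [11, 16, 11]
[11, 9, 7, 2] [8, 16, 11]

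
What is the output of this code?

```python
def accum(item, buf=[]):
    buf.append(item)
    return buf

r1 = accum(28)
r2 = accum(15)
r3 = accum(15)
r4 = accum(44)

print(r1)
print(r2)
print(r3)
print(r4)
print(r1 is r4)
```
[28, 15, 15, 44]
[28, 15, 15, 44]
[28, 15, 15, 44]
[28, 15, 15, 44]
True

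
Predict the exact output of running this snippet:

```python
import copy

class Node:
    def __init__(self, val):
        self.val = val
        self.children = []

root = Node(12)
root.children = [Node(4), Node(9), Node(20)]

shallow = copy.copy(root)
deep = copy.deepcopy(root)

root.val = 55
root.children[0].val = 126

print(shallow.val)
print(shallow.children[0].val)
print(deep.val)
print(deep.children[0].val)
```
12
126
12
4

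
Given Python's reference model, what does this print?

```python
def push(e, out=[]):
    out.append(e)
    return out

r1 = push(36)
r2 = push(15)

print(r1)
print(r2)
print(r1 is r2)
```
[36, 15]
[36, 15]
True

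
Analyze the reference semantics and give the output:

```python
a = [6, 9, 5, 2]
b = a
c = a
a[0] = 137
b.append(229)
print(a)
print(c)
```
[137, 9, 5, 2, 229]
[137, 9, 5, 2, 229]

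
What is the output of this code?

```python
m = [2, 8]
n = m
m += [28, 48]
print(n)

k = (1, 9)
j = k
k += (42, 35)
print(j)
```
[2, 8, 28, 48]
(1, 9)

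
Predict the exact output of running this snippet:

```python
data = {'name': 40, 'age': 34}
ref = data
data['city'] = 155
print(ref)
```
{'name': 40, 'age': 34, 'city': 155}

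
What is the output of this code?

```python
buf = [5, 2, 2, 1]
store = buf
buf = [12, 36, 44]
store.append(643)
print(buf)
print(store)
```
[12, 36, 44]
[5, 2, 2, 1, 643]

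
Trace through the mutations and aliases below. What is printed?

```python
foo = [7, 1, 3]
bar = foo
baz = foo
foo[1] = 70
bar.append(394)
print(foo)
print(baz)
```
[7, 70, 3, 394]
[7, 70, 3, 394]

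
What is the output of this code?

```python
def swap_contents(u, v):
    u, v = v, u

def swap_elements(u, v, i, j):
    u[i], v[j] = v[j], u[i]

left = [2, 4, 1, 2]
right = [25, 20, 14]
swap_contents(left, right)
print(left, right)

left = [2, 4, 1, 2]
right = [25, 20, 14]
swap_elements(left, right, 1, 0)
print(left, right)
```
[2, 4, 1, 2] [25, 20, 14]
[2, 25, 1, 2] [4, 20, 14]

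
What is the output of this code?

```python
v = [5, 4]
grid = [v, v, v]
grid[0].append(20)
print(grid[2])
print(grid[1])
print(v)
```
[5, 4, 20]
[5, 4, 20]
[5, 4, 20]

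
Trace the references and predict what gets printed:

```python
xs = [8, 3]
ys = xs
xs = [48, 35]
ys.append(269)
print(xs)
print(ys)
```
[48, 35]
[8, 3, 269]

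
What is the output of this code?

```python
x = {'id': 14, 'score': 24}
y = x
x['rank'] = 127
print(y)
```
{'id': 14, 'score': 24, 'rank': 127}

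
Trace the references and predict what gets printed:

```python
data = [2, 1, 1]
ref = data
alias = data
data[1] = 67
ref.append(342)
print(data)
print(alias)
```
[2, 67, 1, 342]
[2, 67, 1, 342]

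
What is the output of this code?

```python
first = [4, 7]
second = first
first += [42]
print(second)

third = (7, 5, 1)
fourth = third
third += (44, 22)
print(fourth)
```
[4, 7, 42]
(7, 5, 1)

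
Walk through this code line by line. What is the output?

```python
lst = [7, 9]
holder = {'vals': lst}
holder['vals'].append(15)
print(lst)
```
[7, 9, 15]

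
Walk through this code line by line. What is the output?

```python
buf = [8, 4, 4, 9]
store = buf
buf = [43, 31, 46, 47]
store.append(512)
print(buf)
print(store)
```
[43, 31, 46, 47]
[8, 4, 4, 9, 512]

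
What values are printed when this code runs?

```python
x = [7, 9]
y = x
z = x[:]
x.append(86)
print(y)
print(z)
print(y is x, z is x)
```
[7, 9, 86]
[7, 9]
True False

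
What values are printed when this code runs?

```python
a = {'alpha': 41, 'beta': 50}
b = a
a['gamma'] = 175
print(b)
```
{'alpha': 41, 'beta': 50, 'gamma': 175}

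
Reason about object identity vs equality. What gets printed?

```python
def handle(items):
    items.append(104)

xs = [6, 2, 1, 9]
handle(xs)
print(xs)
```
[6, 2, 1, 9, 104]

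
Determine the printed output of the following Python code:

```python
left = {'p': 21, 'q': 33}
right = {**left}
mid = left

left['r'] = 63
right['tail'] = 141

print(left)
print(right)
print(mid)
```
{'p': 21, 'q': 33, 'r': 63}
{'p': 21, 'q': 33, 'tail': 141}
{'p': 21, 'q': 33, 'r': 63}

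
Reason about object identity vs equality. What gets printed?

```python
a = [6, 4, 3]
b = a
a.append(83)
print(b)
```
[6, 4, 3, 83]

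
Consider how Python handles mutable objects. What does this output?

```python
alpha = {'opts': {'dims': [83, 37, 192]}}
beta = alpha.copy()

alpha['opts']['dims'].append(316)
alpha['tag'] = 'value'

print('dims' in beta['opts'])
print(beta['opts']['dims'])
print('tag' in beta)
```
True
[83, 37, 192, 316]
False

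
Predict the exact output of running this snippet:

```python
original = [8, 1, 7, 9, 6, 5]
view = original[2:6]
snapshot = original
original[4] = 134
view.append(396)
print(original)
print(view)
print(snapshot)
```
[8, 1, 7, 9, 134, 5]
[7, 9, 6, 5, 396]
[8, 1, 7, 9, 134, 5]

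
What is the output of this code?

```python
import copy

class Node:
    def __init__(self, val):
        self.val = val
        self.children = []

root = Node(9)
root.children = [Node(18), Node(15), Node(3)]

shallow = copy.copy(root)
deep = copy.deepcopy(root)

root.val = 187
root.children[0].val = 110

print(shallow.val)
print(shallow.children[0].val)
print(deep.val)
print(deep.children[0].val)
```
9
110
9
18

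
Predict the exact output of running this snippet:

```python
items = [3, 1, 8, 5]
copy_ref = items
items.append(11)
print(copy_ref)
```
[3, 1, 8, 5, 11]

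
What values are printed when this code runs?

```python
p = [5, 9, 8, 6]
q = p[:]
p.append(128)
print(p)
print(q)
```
[5, 9, 8, 6, 128]
[5, 9, 8, 6]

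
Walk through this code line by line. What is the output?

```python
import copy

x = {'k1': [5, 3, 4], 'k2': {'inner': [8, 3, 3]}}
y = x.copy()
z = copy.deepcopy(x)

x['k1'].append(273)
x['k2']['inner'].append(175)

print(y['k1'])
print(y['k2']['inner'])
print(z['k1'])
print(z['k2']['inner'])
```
[5, 3, 4, 273]
[8, 3, 3, 175]
[5, 3, 4]
[8, 3, 3]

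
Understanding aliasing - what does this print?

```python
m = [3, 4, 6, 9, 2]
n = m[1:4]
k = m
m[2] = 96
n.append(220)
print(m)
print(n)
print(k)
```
[3, 4, 96, 9, 2]
[4, 6, 9, 220]
[3, 4, 96, 9, 2]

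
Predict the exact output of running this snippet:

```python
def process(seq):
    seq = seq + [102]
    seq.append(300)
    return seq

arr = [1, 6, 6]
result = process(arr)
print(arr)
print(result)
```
[1, 6, 6]
[1, 6, 6, 102, 300]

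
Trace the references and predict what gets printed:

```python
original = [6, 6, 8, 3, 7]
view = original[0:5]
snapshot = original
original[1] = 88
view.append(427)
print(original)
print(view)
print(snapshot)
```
[6, 88, 8, 3, 7]
[6, 6, 8, 3, 7, 427]
[6, 88, 8, 3, 7]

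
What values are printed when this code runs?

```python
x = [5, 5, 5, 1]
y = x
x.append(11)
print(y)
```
[5, 5, 5, 1, 11]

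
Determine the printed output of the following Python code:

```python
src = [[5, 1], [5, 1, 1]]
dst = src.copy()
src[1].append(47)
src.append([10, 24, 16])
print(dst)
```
[[5, 1], [5, 1, 1, 47]]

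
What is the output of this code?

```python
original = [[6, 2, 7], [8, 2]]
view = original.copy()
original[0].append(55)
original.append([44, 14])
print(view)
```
[[6, 2, 7, 55], [8, 2]]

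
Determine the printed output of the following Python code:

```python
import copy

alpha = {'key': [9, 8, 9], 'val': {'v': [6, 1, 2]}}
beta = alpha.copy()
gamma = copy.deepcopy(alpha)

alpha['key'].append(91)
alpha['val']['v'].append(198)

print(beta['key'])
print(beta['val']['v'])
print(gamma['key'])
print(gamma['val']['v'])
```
[9, 8, 9, 91]
[6, 1, 2, 198]
[9, 8, 9]
[6, 1, 2]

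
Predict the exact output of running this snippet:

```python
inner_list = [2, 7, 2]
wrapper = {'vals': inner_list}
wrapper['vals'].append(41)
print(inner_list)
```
[2, 7, 2, 41]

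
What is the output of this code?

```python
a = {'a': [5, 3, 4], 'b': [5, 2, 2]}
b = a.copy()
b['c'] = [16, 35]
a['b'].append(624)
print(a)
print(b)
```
{'a': [5, 3, 4], 'b': [5, 2, 2, 624]}
{'a': [5, 3, 4], 'b': [5, 2, 2, 624], 'c': [16, 35]}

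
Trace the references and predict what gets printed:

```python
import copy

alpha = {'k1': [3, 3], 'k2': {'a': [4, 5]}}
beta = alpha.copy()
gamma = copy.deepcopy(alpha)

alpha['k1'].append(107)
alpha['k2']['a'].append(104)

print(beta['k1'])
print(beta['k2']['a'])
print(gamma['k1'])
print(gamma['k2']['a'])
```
[3, 3, 107]
[4, 5, 104]
[3, 3]
[4, 5]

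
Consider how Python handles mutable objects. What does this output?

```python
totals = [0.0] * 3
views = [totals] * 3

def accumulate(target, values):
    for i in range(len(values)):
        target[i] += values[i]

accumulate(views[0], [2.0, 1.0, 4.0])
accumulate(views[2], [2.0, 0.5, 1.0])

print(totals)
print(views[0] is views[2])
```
[4.0, 1.5, 5.0]
True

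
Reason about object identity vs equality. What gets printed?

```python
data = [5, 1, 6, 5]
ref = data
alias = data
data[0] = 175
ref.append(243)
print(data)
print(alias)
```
[175, 1, 6, 5, 243]
[175, 1, 6, 5, 243]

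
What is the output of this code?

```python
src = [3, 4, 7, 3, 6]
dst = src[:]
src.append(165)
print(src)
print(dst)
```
[3, 4, 7, 3, 6, 165]
[3, 4, 7, 3, 6]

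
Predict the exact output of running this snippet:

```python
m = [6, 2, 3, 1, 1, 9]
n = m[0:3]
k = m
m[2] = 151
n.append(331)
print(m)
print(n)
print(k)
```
[6, 2, 151, 1, 1, 9]
[6, 2, 3, 331]
[6, 2, 151, 1, 1, 9]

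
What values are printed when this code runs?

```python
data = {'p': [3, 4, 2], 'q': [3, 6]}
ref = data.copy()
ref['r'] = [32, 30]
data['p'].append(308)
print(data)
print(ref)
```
{'p': [3, 4, 2, 308], 'q': [3, 6]}
{'p': [3, 4, 2, 308], 'q': [3, 6], 'r': [32, 30]}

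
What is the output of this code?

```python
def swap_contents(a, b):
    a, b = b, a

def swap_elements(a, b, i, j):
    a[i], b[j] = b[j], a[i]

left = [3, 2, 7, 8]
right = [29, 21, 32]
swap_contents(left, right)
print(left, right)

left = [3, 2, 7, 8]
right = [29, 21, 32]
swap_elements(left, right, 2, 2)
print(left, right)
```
[3, 2, 7, 8] [29, 21, 32]
[3, 2, 32, 8] [29, 21, 7]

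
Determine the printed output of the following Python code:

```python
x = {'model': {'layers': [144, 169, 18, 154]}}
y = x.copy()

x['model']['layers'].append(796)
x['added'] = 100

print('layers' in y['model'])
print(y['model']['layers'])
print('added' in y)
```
True
[144, 169, 18, 154, 796]
False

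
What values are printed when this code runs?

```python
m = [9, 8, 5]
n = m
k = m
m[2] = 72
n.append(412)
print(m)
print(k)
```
[9, 8, 72, 412]
[9, 8, 72, 412]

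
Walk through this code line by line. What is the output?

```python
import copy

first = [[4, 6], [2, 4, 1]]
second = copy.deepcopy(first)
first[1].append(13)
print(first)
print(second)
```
[[4, 6], [2, 4, 1, 13]]
[[4, 6], [2, 4, 1]]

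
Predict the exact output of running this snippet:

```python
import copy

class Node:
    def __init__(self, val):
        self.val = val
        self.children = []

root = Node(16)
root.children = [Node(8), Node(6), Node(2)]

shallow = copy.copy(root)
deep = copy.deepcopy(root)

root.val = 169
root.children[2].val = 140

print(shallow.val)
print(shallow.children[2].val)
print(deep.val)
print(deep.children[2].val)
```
16
140
16
2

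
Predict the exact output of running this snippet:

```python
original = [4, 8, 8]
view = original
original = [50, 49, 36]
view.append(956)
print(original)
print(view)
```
[50, 49, 36]
[4, 8, 8, 956]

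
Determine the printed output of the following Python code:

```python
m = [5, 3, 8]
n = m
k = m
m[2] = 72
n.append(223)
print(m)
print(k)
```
[5, 3, 72, 223]
[5, 3, 72, 223]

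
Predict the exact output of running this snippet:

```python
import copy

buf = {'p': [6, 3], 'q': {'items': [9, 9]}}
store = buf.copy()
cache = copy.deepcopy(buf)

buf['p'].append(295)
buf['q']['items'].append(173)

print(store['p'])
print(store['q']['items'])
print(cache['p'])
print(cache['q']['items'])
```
[6, 3, 295]
[9, 9, 173]
[6, 3]
[9, 9]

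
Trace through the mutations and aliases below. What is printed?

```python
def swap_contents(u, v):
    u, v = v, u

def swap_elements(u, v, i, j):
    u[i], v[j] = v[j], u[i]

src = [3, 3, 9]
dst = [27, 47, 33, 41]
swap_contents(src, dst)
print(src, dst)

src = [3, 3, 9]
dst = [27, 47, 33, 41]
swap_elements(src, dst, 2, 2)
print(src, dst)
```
[3, 3, 9] [27, 47, 33, 41]
[3, 3, 33] [27, 47, 9, 41]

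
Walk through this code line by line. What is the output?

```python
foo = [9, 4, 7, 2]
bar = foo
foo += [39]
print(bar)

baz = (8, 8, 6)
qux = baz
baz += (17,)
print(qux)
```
[9, 4, 7, 2, 39]
(8, 8, 6)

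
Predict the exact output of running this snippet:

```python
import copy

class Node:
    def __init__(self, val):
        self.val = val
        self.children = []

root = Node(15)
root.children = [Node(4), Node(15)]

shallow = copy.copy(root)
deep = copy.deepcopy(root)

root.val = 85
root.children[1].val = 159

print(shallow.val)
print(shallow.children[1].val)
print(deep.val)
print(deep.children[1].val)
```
15
159
15
15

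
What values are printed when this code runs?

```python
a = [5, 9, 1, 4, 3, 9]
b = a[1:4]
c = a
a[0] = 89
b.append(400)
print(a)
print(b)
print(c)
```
[89, 9, 1, 4, 3, 9]
[9, 1, 4, 400]
[89, 9, 1, 4, 3, 9]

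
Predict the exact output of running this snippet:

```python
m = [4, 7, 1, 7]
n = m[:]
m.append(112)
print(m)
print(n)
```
[4, 7, 1, 7, 112]
[4, 7, 1, 7]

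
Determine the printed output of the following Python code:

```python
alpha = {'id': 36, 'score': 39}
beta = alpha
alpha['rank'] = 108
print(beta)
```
{'id': 36, 'score': 39, 'rank': 108}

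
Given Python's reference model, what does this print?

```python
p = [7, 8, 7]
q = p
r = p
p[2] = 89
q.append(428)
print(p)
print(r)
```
[7, 8, 89, 428]
[7, 8, 89, 428]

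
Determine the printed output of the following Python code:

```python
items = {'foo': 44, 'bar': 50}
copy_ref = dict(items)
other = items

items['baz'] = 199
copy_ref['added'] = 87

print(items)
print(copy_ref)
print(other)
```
{'foo': 44, 'bar': 50, 'baz': 199}
{'foo': 44, 'bar': 50, 'added': 87}
{'foo': 44, 'bar': 50, 'baz': 199}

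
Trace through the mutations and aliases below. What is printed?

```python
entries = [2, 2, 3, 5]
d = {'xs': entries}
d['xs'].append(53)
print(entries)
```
[2, 2, 3, 5, 53]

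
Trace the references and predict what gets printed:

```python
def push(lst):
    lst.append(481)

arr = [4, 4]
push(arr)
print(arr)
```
[4, 4, 481]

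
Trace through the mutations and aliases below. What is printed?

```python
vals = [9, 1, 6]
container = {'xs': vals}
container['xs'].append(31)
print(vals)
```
[9, 1, 6, 31]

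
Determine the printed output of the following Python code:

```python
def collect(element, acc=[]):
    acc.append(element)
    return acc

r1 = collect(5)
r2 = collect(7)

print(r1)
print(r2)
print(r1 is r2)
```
[5, 7]
[5, 7]
True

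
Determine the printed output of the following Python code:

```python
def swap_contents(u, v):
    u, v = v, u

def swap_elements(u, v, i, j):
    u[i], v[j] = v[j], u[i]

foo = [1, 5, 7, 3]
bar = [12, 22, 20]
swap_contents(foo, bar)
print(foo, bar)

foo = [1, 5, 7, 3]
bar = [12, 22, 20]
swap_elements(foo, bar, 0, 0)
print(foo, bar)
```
[1, 5, 7, 3] [12, 22, 20]
[12, 5, 7, 3] [1, 22, 20]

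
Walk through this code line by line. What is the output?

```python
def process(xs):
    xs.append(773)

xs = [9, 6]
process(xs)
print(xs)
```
[9, 6, 773]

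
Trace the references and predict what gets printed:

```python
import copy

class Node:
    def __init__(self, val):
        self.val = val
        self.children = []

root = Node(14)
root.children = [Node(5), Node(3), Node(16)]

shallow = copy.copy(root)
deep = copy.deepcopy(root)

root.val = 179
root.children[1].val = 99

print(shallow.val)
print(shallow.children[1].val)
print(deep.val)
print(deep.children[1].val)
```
14
99
14
3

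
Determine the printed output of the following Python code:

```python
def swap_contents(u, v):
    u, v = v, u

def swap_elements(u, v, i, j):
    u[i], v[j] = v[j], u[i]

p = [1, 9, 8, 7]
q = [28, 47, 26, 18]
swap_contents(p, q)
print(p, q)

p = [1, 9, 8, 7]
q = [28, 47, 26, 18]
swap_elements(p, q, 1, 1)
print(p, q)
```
[1, 9, 8, 7] [28, 47, 26, 18]
[1, 47, 8, 7] [28, 9, 26, 18]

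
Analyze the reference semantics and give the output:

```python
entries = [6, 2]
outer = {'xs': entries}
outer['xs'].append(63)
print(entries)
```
[6, 2, 63]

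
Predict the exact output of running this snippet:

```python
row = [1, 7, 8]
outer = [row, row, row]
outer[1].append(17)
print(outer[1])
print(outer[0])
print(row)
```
[1, 7, 8, 17]
[1, 7, 8, 17]
[1, 7, 8, 17]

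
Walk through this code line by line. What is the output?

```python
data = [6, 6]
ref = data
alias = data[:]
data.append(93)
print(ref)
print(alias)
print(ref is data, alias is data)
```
[6, 6, 93]
[6, 6]
True False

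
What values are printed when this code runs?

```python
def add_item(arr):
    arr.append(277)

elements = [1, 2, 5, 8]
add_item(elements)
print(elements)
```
[1, 2, 5, 8, 277]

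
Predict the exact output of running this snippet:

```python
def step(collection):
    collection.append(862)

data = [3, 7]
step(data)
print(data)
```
[3, 7, 862]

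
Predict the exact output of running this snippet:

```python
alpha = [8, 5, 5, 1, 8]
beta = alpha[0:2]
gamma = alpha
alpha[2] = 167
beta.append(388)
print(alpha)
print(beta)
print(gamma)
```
[8, 5, 167, 1, 8]
[8, 5, 388]
[8, 5, 167, 1, 8]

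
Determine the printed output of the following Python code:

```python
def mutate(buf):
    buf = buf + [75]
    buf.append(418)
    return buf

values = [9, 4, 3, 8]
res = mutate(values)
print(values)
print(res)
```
[9, 4, 3, 8]
[9, 4, 3, 8, 75, 418]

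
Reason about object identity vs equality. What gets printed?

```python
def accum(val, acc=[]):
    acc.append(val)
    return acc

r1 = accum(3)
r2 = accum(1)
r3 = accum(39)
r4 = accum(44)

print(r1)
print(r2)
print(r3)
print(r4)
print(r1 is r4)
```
[3, 1, 39, 44]
[3, 1, 39, 44]
[3, 1, 39, 44]
[3, 1, 39, 44]
True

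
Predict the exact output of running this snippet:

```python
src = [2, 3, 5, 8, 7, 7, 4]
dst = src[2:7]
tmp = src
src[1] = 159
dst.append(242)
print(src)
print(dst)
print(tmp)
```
[2, 159, 5, 8, 7, 7, 4]
[5, 8, 7, 7, 4, 242]
[2, 159, 5, 8, 7, 7, 4]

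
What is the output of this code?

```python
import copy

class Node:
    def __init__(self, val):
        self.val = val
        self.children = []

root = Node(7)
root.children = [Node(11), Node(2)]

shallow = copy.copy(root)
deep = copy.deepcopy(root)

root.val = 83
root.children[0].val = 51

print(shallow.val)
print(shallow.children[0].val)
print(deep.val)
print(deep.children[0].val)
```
7
51
7
11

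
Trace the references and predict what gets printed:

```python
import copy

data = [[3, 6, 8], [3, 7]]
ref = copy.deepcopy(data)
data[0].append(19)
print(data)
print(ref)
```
[[3, 6, 8, 19], [3, 7]]
[[3, 6, 8], [3, 7]]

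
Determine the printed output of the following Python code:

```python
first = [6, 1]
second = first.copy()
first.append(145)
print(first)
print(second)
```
[6, 1, 145]
[6, 1]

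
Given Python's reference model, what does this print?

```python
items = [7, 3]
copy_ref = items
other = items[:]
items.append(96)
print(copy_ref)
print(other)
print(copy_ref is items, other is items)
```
[7, 3, 96]
[7, 3]
True False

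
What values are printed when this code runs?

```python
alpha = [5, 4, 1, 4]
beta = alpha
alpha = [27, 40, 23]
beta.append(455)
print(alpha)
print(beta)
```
[27, 40, 23]
[5, 4, 1, 4, 455]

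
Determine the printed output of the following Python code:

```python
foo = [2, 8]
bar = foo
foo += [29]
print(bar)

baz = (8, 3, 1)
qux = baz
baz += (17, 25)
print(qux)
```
[2, 8, 29]
(8, 3, 1)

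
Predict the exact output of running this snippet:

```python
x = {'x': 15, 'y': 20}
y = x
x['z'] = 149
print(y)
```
{'x': 15, 'y': 20, 'z': 149}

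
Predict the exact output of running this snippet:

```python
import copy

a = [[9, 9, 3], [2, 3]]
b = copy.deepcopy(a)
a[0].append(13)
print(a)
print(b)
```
[[9, 9, 3, 13], [2, 3]]
[[9, 9, 3], [2, 3]]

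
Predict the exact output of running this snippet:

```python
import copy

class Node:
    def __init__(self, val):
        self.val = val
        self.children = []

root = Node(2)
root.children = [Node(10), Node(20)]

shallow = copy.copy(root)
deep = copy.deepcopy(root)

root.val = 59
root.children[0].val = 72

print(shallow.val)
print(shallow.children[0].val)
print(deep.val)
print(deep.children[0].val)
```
2
72
2
10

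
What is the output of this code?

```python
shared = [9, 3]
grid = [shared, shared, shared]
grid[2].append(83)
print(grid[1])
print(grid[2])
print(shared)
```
[9, 3, 83]
[9, 3, 83]
[9, 3, 83]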